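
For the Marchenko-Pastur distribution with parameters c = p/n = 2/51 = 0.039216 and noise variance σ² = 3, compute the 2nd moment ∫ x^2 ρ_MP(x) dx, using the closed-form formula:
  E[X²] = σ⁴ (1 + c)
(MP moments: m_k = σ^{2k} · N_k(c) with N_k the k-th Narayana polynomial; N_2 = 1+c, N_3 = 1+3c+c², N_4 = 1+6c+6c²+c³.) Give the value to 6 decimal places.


E[X²] = σ⁴ (1 + c) (second MP moment). With σ² = 3 (so σ⁴ = 9) and c = 2/51 = 0.039216: E[X²] = 9 · (1 + 0.039216) = 9 · 1.039216.

So E[X^2] = 9.352941.


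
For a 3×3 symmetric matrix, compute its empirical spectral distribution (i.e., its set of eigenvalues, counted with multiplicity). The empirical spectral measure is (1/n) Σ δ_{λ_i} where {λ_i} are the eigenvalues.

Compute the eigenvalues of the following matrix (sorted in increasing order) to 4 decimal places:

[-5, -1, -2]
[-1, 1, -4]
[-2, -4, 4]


Since M is real symmetric, all three eigenvalues are real; they are the roots of det(λI − M) = λ³ − (tr M) λ² + s λ − det M, where s is the sum of the principal 2×2 minors.
tr M = -5 + 1 + 4 = 0.
s = ((-5)·1 − (-1)²) + ((-5)·4 − (-2)²) + (1·4 − (-4)²) = -6 + (-24) + (-12) = -42.
det M (expand along row 1) = (-5)·(-12) − (-1)·(-12) + (-2)·6 = 36.
Characteristic polynomial: λ³ − 42λ − 36 = 0.
Substitute λ = y + (tr M)/3 = y + 0.000000 to remove the quadratic term: y³ + p·y + q = 0 with p = s − (tr M)²/3 = -42.000000 and q = −2(tr M)³/27 + (tr M)·s/3 − det M = -36.000000.
Three real roots ⇒ use the trigonometric (Viète) form: r = 2√(−p/3) = 7.483315, φ = arccos(3q/(p·r)) = arccos(0.343622) = 1.220026 rad.
y_k = r·cos(φ/3 − 2πk/3) for k = 0, 1, 2 gives y = 6.872983, -0.872983, -6.000000.
λ_k = y_k + 0.000000 gives λ = 6.8730, -0.8730, -6.0000 (check: the sum is 0.0000 = tr M).

Eigenvalues sorted in increasing order: [-6.0000, -0.8730, 6.8730].


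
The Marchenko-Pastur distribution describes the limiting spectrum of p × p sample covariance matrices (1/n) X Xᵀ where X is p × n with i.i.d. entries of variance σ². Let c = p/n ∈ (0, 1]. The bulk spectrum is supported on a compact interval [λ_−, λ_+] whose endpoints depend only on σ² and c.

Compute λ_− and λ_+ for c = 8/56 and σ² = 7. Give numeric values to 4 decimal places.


c = 8/56 = 0.142857; √c = 0.377964.
λ_− = σ² (1 − √c)² = 7 · (1 − 0.377964)² = 7 · (0.622036)² = 2.708497.
λ_+ = σ² (1 + √c)² = 7 · (1 + 0.377964)² = 7 · (1.377964)² = 13.291503.

Rounded to 4 decimal places: λ_− ≈ 2.7085, λ_+ ≈ 13.2915.


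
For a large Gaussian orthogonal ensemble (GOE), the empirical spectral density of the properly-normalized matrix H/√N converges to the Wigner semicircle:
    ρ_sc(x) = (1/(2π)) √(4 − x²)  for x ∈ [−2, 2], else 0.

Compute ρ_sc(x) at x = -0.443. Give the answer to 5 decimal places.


ρ_sc(x) = (1/(2π)) √(4 − x²). With x = -0.443:
  4 − x² = 4 − (-0.443)² = 4 − 0.196249 = 3.803751.
  √(4 − x²) = 1.950321.
  1/(2π) = 0.159155.
  ρ_sc(-0.443) = 0.159155 · 1.950321 = 0.310403.

Rounded to 5 decimal places: ρ_sc(-0.443) ≈ 0.31040.


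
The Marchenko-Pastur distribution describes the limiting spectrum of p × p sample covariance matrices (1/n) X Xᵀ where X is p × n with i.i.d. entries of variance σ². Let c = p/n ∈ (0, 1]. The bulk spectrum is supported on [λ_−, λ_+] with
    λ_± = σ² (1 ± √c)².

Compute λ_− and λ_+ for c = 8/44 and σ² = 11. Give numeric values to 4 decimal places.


c = 8/44 = 0.181818; √c = 0.426401.
λ_− = σ² (1 − √c)² = 11 · (1 − 0.426401)² = 11 · (0.573599)² = 3.619168.
λ_+ = σ² (1 + √c)² = 11 · (1 + 0.426401)² = 11 · (1.426401)² = 22.380832.

Rounded to 4 decimal places: λ_− ≈ 3.6192, λ_+ ≈ 22.3808.


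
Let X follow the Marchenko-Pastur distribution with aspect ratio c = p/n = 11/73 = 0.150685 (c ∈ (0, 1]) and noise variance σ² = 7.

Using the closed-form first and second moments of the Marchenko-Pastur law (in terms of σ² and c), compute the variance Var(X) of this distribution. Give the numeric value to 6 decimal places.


Recall the MP moments m_1 = E[X] = σ² and m_2 = E[X²] = σ⁴ (1 + c).
m_1 = E[X] = σ² = 7, so m_1² = 49.
m_2 = E[X²] = σ⁴ (1 + c) = 49 · (1 + 0.150685) = 49 · 1.150685 = 56.383562.
(Note m_2 − m_1² simplifies to c · σ⁴ = 0.150685 · 49.)

Var(X) = m_2 − m_1² = 56.383562 − 49 = 7.383562.


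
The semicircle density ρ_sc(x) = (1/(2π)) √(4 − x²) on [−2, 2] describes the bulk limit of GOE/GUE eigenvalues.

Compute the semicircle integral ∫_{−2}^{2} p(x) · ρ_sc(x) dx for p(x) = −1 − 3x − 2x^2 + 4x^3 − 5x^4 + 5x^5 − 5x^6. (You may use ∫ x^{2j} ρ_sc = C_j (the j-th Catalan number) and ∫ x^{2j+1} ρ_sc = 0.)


Write p(x) = Σ a_i x^i, split into monomials and integrate each against ρ_sc separately.
Using ∫ x^{2j} ρ_sc = C_j = (1/(j+1)) C(2j, j) (Catalan numbers) and ∫ x^{2j+1} ρ_sc = 0 (odd monomials vanish by symmetry):
  i = 0 (even): a_0 · C_{0} = -1 · 1 = -1
  i = 1 (odd): ∫ x^1 ρ_sc = 0 (vanishes)
  i = 2 (even): a_2 · C_{1} = -2 · 1 = -2
  i = 3 (odd): ∫ x^3 ρ_sc = 0 (vanishes)
  i = 4 (even): a_4 · C_{2} = -5 · 2 = -10
  i = 5 (odd): ∫ x^5 ρ_sc = 0 (vanishes)
  i = 6 (even): a_6 · C_{3} = -5 · 5 = -25

Summing the contributions: ∫_{−2}^{2} p(x) ρ_sc(x) dx = (-1) + (-2) + (-10) + (-25) = -38.


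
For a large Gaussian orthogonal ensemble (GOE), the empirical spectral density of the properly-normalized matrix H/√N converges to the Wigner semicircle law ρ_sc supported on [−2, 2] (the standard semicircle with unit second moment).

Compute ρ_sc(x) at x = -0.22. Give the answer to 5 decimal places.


ρ_sc(x) = (1/(2π)) √(4 − x²). With x = -0.22:
  4 − x² = 4 − (-0.22)² = 4 − 0.048400 = 3.951600.
  √(4 − x²) = 1.987863.
  1/(2π) = 0.159155.
  ρ_sc(-0.22) = 0.159155 · 1.987863 = 0.316378.

Rounded to 5 decimal places: ρ_sc(-0.22) ≈ 0.31638.


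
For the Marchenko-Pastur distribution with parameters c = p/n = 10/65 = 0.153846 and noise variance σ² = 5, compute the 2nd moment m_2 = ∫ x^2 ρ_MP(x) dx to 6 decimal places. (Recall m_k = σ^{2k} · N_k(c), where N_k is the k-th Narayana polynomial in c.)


E[X²] = σ⁴ (1 + c) (second MP moment). With σ² = 5 (so σ⁴ = 25) and c = 10/65 = 0.153846: E[X²] = 25 · (1 + 0.153846) = 25 · 1.153846.

So E[X^2] = 28.846154.


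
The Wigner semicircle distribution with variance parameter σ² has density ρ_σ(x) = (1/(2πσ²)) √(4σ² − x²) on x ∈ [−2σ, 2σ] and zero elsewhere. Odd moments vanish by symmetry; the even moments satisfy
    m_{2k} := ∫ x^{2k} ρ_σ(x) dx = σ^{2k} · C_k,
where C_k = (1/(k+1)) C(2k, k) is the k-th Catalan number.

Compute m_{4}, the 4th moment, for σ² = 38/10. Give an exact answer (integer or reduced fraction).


By the scaled semicircle moment identity, m_{2k} = σ^{2k} · C_k with k = 2.
C_2 = (1/(k+1)) · C(2k, k) = (1/3) · C(4, 2) = (1/3) · 6 = 2.
σ^{2k} = (σ²)^k = (38/10)^2 = 361/25.

Therefore m_{4} = σ^{4} · C_2 = (361/25) · 2 = 722/25.


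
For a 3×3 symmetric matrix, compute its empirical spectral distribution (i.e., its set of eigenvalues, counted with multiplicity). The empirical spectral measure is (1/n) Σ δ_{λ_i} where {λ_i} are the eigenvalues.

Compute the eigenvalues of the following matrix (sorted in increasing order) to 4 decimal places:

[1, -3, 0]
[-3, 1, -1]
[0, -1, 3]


Since M is real symmetric, all three eigenvalues are real; they are the roots of det(λI − M) = λ³ − (tr M) λ² + s λ − det M, where s is the sum of the principal 2×2 minors.
tr M = 1 + 1 + 3 = 5.
s = (1·1 − (-3)²) + (1·3 − 0²) + (1·3 − (-1)²) = -8 + 3 + 2 = -3.
det M (expand along row 1) = 1·2 − (-3)·(-9) + 0·3 = -25.
Characteristic polynomial: λ³ − 5λ² − 3λ + 25 = 0.
Substitute λ = y + (tr M)/3 = y + 1.666667 to remove the quadratic term: y³ + p·y + q = 0 with p = s − (tr M)²/3 = -11.333333 and q = −2(tr M)³/27 + (tr M)·s/3 − det M = 10.740741.
Three real roots ⇒ use the trigonometric (Viète) form: r = 2√(−p/3) = 3.887301, φ = arccos(3q/(p·r)) = arccos(-0.731391) = 2.391156 rad.
y_k = r·cos(φ/3 − 2πk/3) for k = 0, 1, 2 gives y = 2.716518, 1.049796, -3.766314.
λ_k = y_k + 1.666667 gives λ = 4.3832, 2.7165, -2.0996 (check: the sum is 5.0000 = tr M).

Eigenvalues sorted in increasing order: [-2.0996, 2.7165, 4.3832].


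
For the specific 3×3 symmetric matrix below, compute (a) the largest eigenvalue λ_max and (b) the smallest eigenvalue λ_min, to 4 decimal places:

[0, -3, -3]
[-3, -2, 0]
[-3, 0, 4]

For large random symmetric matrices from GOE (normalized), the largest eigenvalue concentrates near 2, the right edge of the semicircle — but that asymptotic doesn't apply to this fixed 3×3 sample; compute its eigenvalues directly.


Since M is real symmetric, all three eigenvalues are real; they are the roots of det(λI − M) = λ³ − (tr M) λ² + s λ − det M, where s is the sum of the principal 2×2 minors.
tr M = 0 + (-2) + 4 = 2.
s = (0·(-2) − (-3)²) + (0·4 − (-3)²) + ((-2)·4 − 0²) = -9 + (-9) + (-8) = -26.
det M (expand along row 1) = 0·(-8) − (-3)·(-12) + (-3)·(-6) = -18.
Characteristic polynomial: λ³ − 2λ² − 26λ + 18 = 0.
Substitute λ = y + (tr M)/3 = y + 0.666667 to remove the quadratic term: y³ + p·y + q = 0 with p = s − (tr M)²/3 = -27.333333 and q = −2(tr M)³/27 + (tr M)·s/3 − det M = 0.074074.
Three real roots ⇒ use the trigonometric (Viète) form: r = 2√(−p/3) = 6.036923, φ = arccos(3q/(p·r)) = arccos(-0.001347) = 1.572143 rad.
y_k = r·cos(φ/3 − 2πk/3) for k = 0, 1, 2 gives y = 5.226774, 0.002710, -5.229484.
λ_k = y_k + 0.666667 gives λ = 5.8934, 0.6694, -4.5628 (check: the sum is 2.0000 = tr M).

Hence λ_max = 5.8934 and λ_min = -4.5628.


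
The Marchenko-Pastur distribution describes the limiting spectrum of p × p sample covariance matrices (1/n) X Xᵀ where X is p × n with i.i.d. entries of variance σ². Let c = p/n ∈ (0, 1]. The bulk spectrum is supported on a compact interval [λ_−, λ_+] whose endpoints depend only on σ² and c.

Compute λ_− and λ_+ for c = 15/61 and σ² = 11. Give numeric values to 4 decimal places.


c = 15/61 = 0.245902; √c = 0.495885.
λ_− = σ² (1 − √c)² = 11 · (1 − 0.495885)² = 11 · (0.504115)² = 2.795455.
λ_+ = σ² (1 + √c)² = 11 · (1 + 0.495885)² = 11 · (1.495885)² = 24.614382.

Rounded to 4 decimal places: λ_− ≈ 2.7955, λ_+ ≈ 24.6144.


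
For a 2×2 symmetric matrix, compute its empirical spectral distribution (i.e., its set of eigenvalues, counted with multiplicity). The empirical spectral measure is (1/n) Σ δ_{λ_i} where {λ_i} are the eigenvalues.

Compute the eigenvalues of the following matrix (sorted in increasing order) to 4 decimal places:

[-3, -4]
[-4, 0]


Since M is real symmetric, both eigenvalues are real; they are the roots of det(λI − M) = λ² − (tr M) λ + det M.
tr M = -3 + 0 = -3.
det M = (-3)·0 − (-4)² = 0 − 16 = -16.
Characteristic polynomial: λ² + 3λ − 16 = 0.
Discriminant Δ = (tr M)² − 4·det M = 9 − (-64) = 73; √Δ = 8.544004.
λ = (tr M ± √Δ)/2 = (-3 ± 8.544004)/2, giving (tr M − √Δ)/2 = -5.7720 and (tr M + √Δ)/2 = 2.7720.

Eigenvalues sorted in increasing order: [-5.7720, 2.7720].


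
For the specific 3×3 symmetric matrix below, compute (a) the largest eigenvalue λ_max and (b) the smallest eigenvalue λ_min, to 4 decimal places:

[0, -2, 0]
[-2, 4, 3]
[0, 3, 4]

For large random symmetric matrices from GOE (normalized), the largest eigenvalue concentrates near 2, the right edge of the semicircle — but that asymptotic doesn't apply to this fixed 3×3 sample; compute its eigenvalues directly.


Since M is real symmetric, all three eigenvalues are real; they are the roots of det(λI − M) = λ³ − (tr M) λ² + s λ − det M, where s is the sum of the principal 2×2 minors.
tr M = 0 + 4 + 4 = 8.
s = (0·4 − (-2)²) + (0·4 − 0²) + (4·4 − 3²) = -4 + 0 + 7 = 3.
det M (expand along row 1) = 0·7 − (-2)·(-8) + 0·(-6) = -16.
Characteristic polynomial: λ³ − 8λ² + 3λ + 16 = 0.
Substitute λ = y + (tr M)/3 = y + 2.666667 to remove the quadratic term: y³ + p·y + q = 0 with p = s − (tr M)²/3 = -18.333333 and q = −2(tr M)³/27 + (tr M)·s/3 − det M = -13.925926.
Three real roots ⇒ use the trigonometric (Viète) form: r = 2√(−p/3) = 4.944132, φ = arccos(3q/(p·r)) = arccos(0.460908) = 1.091779 rad.
y_k = r·cos(φ/3 − 2πk/3) for k = 0, 1, 2 gives y = 4.620324, -0.786092, -3.834232.
λ_k = y_k + 2.666667 gives λ = 7.2870, 1.8806, -1.1676 (check: the sum is 8.0000 = tr M).

Hence λ_max = 7.2870 and λ_min = -1.1676.


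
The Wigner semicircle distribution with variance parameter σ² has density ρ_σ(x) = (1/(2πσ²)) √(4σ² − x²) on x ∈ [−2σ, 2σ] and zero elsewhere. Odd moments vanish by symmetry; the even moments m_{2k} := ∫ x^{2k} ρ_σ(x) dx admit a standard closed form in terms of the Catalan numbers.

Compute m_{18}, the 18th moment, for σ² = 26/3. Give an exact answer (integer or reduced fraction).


By the scaled semicircle moment identity, m_{2k} = σ^{2k} · C_k with k = 9.
C_9 = (1/(k+1)) · C(2k, k) = (1/10) · C(18, 9) = (1/10) · 48620 = 4862.
σ^{2k} = (σ²)^k = (26/3)^9 = 5429503678976/19683.

Therefore m_{18} = σ^{18} · C_9 = (5429503678976/19683) · 4862 = 26398246887181312/19683.


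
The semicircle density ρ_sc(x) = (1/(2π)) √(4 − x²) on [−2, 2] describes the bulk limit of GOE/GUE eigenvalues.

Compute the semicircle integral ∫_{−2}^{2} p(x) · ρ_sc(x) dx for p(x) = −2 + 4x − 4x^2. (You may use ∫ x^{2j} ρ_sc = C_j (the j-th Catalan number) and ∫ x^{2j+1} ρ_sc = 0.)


Write p(x) = Σ a_i x^i, split into monomials and integrate each against ρ_sc separately.
Using ∫ x^{2j} ρ_sc = C_j = (1/(j+1)) C(2j, j) (Catalan numbers) and ∫ x^{2j+1} ρ_sc = 0 (odd monomials vanish by symmetry):
  i = 0 (even): a_0 · C_{0} = -2 · 1 = -2
  i = 1 (odd): ∫ x^1 ρ_sc = 0 (vanishes)
  i = 2 (even): a_2 · C_{1} = -4 · 1 = -4

Summing the contributions: ∫_{−2}^{2} p(x) ρ_sc(x) dx = (-2) + (-4) = -6.


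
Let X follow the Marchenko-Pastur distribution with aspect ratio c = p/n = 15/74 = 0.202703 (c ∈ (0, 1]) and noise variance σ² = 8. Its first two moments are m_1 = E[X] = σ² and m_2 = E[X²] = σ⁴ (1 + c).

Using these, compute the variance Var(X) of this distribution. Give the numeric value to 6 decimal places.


m_1 = E[X] = σ² = 8, so m_1² = 64.
m_2 = E[X²] = σ⁴ (1 + c) = 64 · (1 + 0.202703) = 64 · 1.202703 = 76.972973.
(Note m_2 − m_1² simplifies to c · σ⁴ = 0.202703 · 64.)

Var(X) = m_2 − m_1² = 76.972973 − 64 = 12.972973.


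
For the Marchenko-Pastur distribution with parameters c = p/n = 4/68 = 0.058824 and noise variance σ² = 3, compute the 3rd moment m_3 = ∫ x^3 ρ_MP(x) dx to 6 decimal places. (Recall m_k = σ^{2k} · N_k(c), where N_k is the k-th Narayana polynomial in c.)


E[X³] = σ⁶ (1 + 3c + c²) (third MP moment). With σ² = 3 (so σ⁶ = 27) and c = 4/68 = 0.058824: E[X³] = 27 · (1 + 3·0.058824 + (0.058824)²) = 27 · 1.179931.

So E[X^3] = 31.858131.


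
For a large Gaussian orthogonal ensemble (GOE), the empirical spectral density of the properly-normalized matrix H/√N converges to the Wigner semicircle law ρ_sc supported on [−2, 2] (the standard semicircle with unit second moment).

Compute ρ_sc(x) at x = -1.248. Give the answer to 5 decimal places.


ρ_sc(x) = (1/(2π)) √(4 − x²). With x = -1.248:
  4 − x² = 4 − (-1.248)² = 4 − 1.557504 = 2.442496.
  √(4 − x²) = 1.562849.
  1/(2π) = 0.159155.
  ρ_sc(-1.248) = 0.159155 · 1.562849 = 0.248735.

Rounded to 5 decimal places: ρ_sc(-1.248) ≈ 0.24874.


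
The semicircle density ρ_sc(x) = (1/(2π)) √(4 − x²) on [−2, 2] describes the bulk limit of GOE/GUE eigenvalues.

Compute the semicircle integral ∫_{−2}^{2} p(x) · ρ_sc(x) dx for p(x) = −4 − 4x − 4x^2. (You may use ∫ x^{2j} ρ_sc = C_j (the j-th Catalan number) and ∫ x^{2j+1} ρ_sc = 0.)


Write p(x) = Σ a_i x^i, split into monomials and integrate each against ρ_sc separately.
Using ∫ x^{2j} ρ_sc = C_j = (1/(j+1)) C(2j, j) (Catalan numbers) and ∫ x^{2j+1} ρ_sc = 0 (odd monomials vanish by symmetry):
  i = 0 (even): a_0 · C_{0} = -4 · 1 = -4
  i = 1 (odd): ∫ x^1 ρ_sc = 0 (vanishes)
  i = 2 (even): a_2 · C_{1} = -4 · 1 = -4

Summing the contributions: ∫_{−2}^{2} p(x) ρ_sc(x) dx = (-4) + (-4) = -8.


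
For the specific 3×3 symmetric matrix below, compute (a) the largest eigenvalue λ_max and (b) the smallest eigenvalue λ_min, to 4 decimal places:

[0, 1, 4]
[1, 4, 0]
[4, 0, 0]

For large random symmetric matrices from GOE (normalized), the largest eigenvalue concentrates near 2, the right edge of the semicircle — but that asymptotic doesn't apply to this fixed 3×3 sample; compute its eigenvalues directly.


Since M is real symmetric, all three eigenvalues are real; they are the roots of det(λI − M) = λ³ − (tr M) λ² + s λ − det M, where s is the sum of the principal 2×2 minors.
tr M = 0 + 4 + 0 = 4.
s = (0·4 − 1²) + (0·0 − 4²) + (4·0 − 0²) = -1 + (-16) + 0 = -17.
det M (expand along row 1) = 0·0 − 1·0 + 4·(-16) = -64.
Characteristic polynomial: λ³ − 4λ² − 17λ + 64 = 0.
Substitute λ = y + (tr M)/3 = y + 1.333333 to remove the quadratic term: y³ + p·y + q = 0 with p = s − (tr M)²/3 = -22.333333 and q = −2(tr M)³/27 + (tr M)·s/3 − det M = 36.592593.
Three real roots ⇒ use the trigonometric (Viète) form: r = 2√(−p/3) = 5.456902, φ = arccos(3q/(p·r)) = arccos(-0.900772) = 2.692340 rad.
y_k = r·cos(φ/3 − 2πk/3) for k = 0, 1, 2 gives y = 3.402968, 1.992861, -5.395830.
λ_k = y_k + 1.333333 gives λ = 4.7363, 3.3262, -4.0625 (check: the sum is 4.0000 = tr M).

Hence λ_max = 4.7363 and λ_min = -4.0625.


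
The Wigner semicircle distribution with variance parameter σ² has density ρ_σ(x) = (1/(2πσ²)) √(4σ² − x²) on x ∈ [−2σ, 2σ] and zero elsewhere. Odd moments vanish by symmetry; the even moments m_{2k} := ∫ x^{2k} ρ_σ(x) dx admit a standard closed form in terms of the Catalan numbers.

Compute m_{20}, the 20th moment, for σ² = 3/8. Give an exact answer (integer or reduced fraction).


By the scaled semicircle moment identity, m_{2k} = σ^{2k} · C_k with k = 10.
C_10 = (1/(k+1)) · C(2k, k) = (1/11) · C(20, 10) = (1/11) · 184756 = 16796.
σ^{2k} = (σ²)^k = (3/8)^10 = 59049/1073741824.

Therefore m_{20} = σ^{20} · C_10 = (59049/1073741824) · 16796 = 247946751/268435456.


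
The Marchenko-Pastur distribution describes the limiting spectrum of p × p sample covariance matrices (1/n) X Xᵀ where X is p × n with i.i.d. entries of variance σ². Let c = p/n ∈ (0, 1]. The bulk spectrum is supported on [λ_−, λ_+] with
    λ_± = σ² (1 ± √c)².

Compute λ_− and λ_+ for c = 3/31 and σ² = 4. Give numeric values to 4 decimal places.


c = 3/31 = 0.096774; √c = 0.311086.
λ_− = σ² (1 − √c)² = 4 · (1 − 0.311086)² = 4 · (0.688914)² = 1.898413.
λ_+ = σ² (1 + √c)² = 4 · (1 + 0.311086)² = 4 · (1.311086)² = 6.875781.

Rounded to 4 decimal places: λ_− ≈ 1.8984, λ_+ ≈ 6.8758.


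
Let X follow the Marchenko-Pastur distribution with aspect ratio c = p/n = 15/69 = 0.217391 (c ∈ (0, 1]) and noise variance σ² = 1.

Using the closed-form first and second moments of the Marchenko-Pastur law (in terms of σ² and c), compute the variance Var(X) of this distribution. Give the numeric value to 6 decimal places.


Recall the MP moments m_1 = E[X] = σ² and m_2 = E[X²] = σ⁴ (1 + c).
m_1 = E[X] = σ² = 1, so m_1² = 1.
m_2 = E[X²] = σ⁴ (1 + c) = 1 · (1 + 0.217391) = 1 · 1.217391 = 1.217391.
(Note m_2 − m_1² simplifies to c · σ⁴ = 0.217391 · 1.)

Var(X) = m_2 − m_1² = 1.217391 − 1 = 0.217391.


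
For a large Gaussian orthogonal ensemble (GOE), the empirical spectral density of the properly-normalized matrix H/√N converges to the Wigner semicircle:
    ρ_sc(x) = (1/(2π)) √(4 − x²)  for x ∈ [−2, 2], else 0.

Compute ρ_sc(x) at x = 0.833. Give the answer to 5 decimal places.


ρ_sc(x) = (1/(2π)) √(4 − x²). With x = 0.833:
  4 − x² = 4 − (0.833)² = 4 − 0.693889 = 3.306111.
  √(4 − x²) = 1.818271.
  1/(2π) = 0.159155.
  ρ_sc(0.833) = 0.159155 · 1.818271 = 0.289387.

Rounded to 5 decimal places: ρ_sc(0.833) ≈ 0.28939.


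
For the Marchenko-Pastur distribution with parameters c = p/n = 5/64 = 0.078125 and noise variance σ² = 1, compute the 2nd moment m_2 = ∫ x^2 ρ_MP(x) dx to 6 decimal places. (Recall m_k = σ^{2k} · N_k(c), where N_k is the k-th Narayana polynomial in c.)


E[X²] = σ⁴ (1 + c) (second MP moment). With σ² = 1 (so σ⁴ = 1) and c = 5/64 = 0.078125: E[X²] = 1 · (1 + 0.078125) = 1 · 1.078125.

So E[X^2] = 1.078125.


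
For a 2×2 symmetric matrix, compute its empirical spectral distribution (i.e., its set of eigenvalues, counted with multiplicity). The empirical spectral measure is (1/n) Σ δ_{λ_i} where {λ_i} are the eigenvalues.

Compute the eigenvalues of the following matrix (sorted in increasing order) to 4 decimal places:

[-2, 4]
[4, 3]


Since M is real symmetric, both eigenvalues are real; they are the roots of det(λI − M) = λ² − (tr M) λ + det M.
tr M = -2 + 3 = 1.
det M = (-2)·3 − 4² = -6 − 16 = -22.
Characteristic polynomial: λ² − λ − 22 = 0.
Discriminant Δ = (tr M)² − 4·det M = 1 − (-88) = 89; √Δ = 9.433981.
λ = (tr M ± √Δ)/2 = (1 ± 9.433981)/2, giving (tr M − √Δ)/2 = -4.2170 and (tr M + √Δ)/2 = 5.2170.

Eigenvalues sorted in increasing order: [-4.2170, 5.2170].


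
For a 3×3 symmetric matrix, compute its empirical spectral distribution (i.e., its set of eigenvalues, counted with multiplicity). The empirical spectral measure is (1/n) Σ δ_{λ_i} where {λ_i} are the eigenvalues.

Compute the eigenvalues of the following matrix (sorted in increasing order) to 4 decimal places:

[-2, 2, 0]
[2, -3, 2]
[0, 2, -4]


Since M is real symmetric, all three eigenvalues are real; they are the roots of det(λI − M) = λ³ − (tr M) λ² + s λ − det M, where s is the sum of the principal 2×2 minors.
tr M = -2 + (-3) + (-4) = -9.
s = ((-2)·(-3) − 2²) + ((-2)·(-4) − 0²) + ((-3)·(-4) − 2²) = 2 + 8 + 8 = 18.
det M (expand along row 1) = (-2)·8 − 2·(-8) + 0·4 = 0.
Characteristic polynomial: λ³ + 9λ² + 18λ = 0.
Substitute λ = y + (tr M)/3 = y − 3.000000 to remove the quadratic term: y³ + p·y + q = 0 with p = s − (tr M)²/3 = -9.000000 and q = −2(tr M)³/27 + (tr M)·s/3 − det M = 0.000000.
Three real roots ⇒ use the trigonometric (Viète) form: r = 2√(−p/3) = 3.464102, φ = arccos(3q/(p·r)) = arccos(0.000000) = 1.570796 rad.
y_k = r·cos(φ/3 − 2πk/3) for k = 0, 1, 2 gives y = 3.000000, 0.000000, -3.000000.
λ_k = y_k − 3.000000 gives λ = 0.0000, -3.0000, -6.0000 (check: the sum is -9.0000 = tr M).

Eigenvalues sorted in increasing order: [-6.0000, -3.0000, 0.0000].


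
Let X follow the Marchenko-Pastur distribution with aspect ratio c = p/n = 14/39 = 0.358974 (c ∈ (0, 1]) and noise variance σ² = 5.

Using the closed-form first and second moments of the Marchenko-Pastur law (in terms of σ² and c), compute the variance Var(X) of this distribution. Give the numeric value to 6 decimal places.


Recall the MP moments m_1 = E[X] = σ² and m_2 = E[X²] = σ⁴ (1 + c).
m_1 = E[X] = σ² = 5, so m_1² = 25.
m_2 = E[X²] = σ⁴ (1 + c) = 25 · (1 + 0.358974) = 25 · 1.358974 = 33.974359.
(Note m_2 − m_1² simplifies to c · σ⁴ = 0.358974 · 25.)

Var(X) = m_2 − m_1² = 33.974359 − 25 = 8.974359.


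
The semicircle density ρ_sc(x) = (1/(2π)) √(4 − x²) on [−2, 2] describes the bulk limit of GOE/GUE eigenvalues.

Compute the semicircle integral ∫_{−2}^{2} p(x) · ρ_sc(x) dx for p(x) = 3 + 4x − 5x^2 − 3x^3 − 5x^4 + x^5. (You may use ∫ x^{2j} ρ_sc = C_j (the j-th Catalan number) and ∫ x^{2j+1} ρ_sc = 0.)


Write p(x) = Σ a_i x^i, split into monomials and integrate each against ρ_sc separately.
Using ∫ x^{2j} ρ_sc = C_j = (1/(j+1)) C(2j, j) (Catalan numbers) and ∫ x^{2j+1} ρ_sc = 0 (odd monomials vanish by symmetry):
  i = 0 (even): a_0 · C_{0} = 3 · 1 = 3
  i = 1 (odd): ∫ x^1 ρ_sc = 0 (vanishes)
  i = 2 (even): a_2 · C_{1} = -5 · 1 = -5
  i = 3 (odd): ∫ x^3 ρ_sc = 0 (vanishes)
  i = 4 (even): a_4 · C_{2} = -5 · 2 = -10
  i = 5 (odd): ∫ x^5 ρ_sc = 0 (vanishes)

Summing the contributions: ∫_{−2}^{2} p(x) ρ_sc(x) dx = 3 + (-5) + (-10) = -12.


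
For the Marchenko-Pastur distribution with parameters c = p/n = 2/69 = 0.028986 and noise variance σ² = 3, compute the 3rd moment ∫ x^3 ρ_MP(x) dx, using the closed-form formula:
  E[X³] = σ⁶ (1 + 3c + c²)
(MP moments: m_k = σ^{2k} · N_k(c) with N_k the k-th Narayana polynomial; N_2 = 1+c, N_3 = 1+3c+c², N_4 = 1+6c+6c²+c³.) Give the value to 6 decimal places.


E[X³] = σ⁶ (1 + 3c + c²) (third MP moment). With σ² = 3 (so σ⁶ = 27) and c = 2/69 = 0.028986: E[X³] = 27 · (1 + 3·0.028986 + (0.028986)²) = 27 · 1.087797.

So E[X^3] = 29.370510.


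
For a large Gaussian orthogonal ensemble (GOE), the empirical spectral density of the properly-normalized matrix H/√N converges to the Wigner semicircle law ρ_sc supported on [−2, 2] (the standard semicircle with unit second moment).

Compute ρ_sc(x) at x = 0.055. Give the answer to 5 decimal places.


ρ_sc(x) = (1/(2π)) √(4 − x²). With x = 0.055:
  4 − x² = 4 − (0.055)² = 4 − 0.003025 = 3.996975.
  √(4 − x²) = 1.999244.
  1/(2π) = 0.159155.
  ρ_sc(0.055) = 0.159155 · 1.999244 = 0.318190.

Rounded to 5 decimal places: ρ_sc(0.055) ≈ 0.31819.


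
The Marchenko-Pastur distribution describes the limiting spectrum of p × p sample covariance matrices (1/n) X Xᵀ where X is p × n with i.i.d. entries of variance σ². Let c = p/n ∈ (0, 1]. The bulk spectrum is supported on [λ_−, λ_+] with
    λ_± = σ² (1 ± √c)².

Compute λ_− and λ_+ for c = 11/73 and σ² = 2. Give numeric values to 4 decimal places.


c = 11/73 = 0.150685; √c = 0.388182.
λ_− = σ² (1 − √c)² = 2 · (1 − 0.388182)² = 2 · (0.611818)² = 0.748644.
λ_+ = σ² (1 + √c)² = 2 · (1 + 0.388182)² = 2 · (1.388182)² = 3.854096.

Rounded to 4 decimal places: λ_− ≈ 0.7486, λ_+ ≈ 3.8541.


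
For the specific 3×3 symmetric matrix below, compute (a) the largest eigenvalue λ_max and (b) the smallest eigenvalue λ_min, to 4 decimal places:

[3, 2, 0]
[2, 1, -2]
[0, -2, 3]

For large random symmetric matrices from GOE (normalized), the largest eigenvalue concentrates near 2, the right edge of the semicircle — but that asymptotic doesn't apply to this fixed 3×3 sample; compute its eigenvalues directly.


Since M is real symmetric, all three eigenvalues are real; they are the roots of det(λI − M) = λ³ − (tr M) λ² + s λ − det M, where s is the sum of the principal 2×2 minors.
tr M = 3 + 1 + 3 = 7.
s = (3·1 − 2²) + (3·3 − 0²) + (1·3 − (-2)²) = -1 + 9 + (-1) = 7.
det M (expand along row 1) = 3·(-1) − 2·6 + 0·(-4) = -15.
Characteristic polynomial: λ³ − 7λ² + 7λ + 15 = 0.
Substitute λ = y + (tr M)/3 = y + 2.333333 to remove the quadratic term: y³ + p·y + q = 0 with p = s − (tr M)²/3 = -9.333333 and q = −2(tr M)³/27 + (tr M)·s/3 − det M = 5.925926.
Three real roots ⇒ use the trigonometric (Viète) form: r = 2√(−p/3) = 3.527668, φ = arccos(3q/(p·r)) = arccos(-0.539949) = 2.141173 rad.
y_k = r·cos(φ/3 − 2πk/3) for k = 0, 1, 2 gives y = 2.666667, 0.666667, -3.333333.
λ_k = y_k + 2.333333 gives λ = 5.0000, 3.0000, -1.0000 (check: the sum is 7.0000 = tr M).

Hence λ_max = 5.0000 and λ_min = -1.0000.


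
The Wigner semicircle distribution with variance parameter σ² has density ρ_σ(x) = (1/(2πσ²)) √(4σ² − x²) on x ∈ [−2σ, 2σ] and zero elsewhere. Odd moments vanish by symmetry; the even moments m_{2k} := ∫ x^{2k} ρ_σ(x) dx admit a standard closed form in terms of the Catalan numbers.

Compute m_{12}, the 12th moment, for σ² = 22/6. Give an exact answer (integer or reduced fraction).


By the scaled semicircle moment identity, m_{2k} = σ^{2k} · C_k with k = 6.
C_6 = (1/(k+1)) · C(2k, k) = (1/7) · C(12, 6) = (1/7) · 924 = 132.
σ^{2k} = (σ²)^k = (22/6)^6 = 1771561/729.

Therefore m_{12} = σ^{12} · C_6 = (1771561/729) · 132 = 77948684/243.


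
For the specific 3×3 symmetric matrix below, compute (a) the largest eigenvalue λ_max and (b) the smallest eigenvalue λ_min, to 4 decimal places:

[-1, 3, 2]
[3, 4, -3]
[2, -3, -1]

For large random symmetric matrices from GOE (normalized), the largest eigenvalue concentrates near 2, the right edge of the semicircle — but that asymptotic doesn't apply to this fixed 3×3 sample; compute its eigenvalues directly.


Since M is real symmetric, all three eigenvalues are real; they are the roots of det(λI − M) = λ³ − (tr M) λ² + s λ − det M, where s is the sum of the principal 2×2 minors.
tr M = -1 + 4 + (-1) = 2.
s = ((-1)·4 − 3²) + ((-1)·(-1) − 2²) + (4·(-1) − (-3)²) = -13 + (-3) + (-13) = -29.
det M (expand along row 1) = (-1)·(-13) − 3·3 + 2·(-17) = -30.
Characteristic polynomial: λ³ − 2λ² − 29λ + 30 = 0.
Substitute λ = y + (tr M)/3 = y + 0.666667 to remove the quadratic term: y³ + p·y + q = 0 with p = s − (tr M)²/3 = -30.333333 and q = −2(tr M)³/27 + (tr M)·s/3 − det M = 10.074074.
Three real roots ⇒ use the trigonometric (Viète) form: r = 2√(−p/3) = 6.359595, φ = arccos(3q/(p·r)) = arccos(-0.156667) = 1.728111 rad.
y_k = r·cos(φ/3 − 2πk/3) for k = 0, 1, 2 gives y = 5.333333, 0.333333, -5.666667.
λ_k = y_k + 0.666667 gives λ = 6.0000, 1.0000, -5.0000 (check: the sum is 2.0000 = tr M).

Hence λ_max = 6.0000 and λ_min = -5.0000.


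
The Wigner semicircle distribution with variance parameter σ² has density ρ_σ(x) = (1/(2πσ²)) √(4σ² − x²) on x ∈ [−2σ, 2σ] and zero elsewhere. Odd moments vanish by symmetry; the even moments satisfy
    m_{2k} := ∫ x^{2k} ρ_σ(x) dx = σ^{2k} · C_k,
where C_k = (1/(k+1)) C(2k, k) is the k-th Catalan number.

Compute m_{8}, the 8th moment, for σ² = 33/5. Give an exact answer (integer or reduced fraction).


By the scaled semicircle moment identity, m_{2k} = σ^{2k} · C_k with k = 4.
C_4 = (1/(k+1)) · C(2k, k) = (1/5) · C(8, 4) = (1/5) · 70 = 14.
σ^{2k} = (σ²)^k = (33/5)^4 = 1185921/625.

Therefore m_{8} = σ^{8} · C_4 = (1185921/625) · 14 = 16602894/625.


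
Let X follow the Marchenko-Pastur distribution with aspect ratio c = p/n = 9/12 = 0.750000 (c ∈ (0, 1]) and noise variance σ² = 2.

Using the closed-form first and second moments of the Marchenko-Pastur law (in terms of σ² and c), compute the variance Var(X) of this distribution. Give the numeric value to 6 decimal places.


Recall the MP moments m_1 = E[X] = σ² and m_2 = E[X²] = σ⁴ (1 + c).
m_1 = E[X] = σ² = 2, so m_1² = 4.
m_2 = E[X²] = σ⁴ (1 + c) = 4 · (1 + 0.750000) = 4 · 1.750000 = 7.000000.
(Note m_2 − m_1² simplifies to c · σ⁴ = 0.750000 · 4.)

Var(X) = m_2 − m_1² = 7.000000 − 4 = 3.000000.


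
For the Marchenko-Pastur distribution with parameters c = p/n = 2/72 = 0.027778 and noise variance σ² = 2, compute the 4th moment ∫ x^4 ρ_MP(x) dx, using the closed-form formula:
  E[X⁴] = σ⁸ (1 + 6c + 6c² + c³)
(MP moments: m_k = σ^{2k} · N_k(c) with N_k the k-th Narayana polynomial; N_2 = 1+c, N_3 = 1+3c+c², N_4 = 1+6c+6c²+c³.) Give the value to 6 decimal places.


E[X⁴] = σ⁸ (1 + 6c + 6c² + c³) (fourth MP moment). With σ² = 2 (so σ⁸ = 16) and c = 2/72 = 0.027778: E[X⁴] = 16 · (1 + 6·0.027778 + 6·(0.027778)² + (0.027778)³) = 16 · 1.171318.

So E[X^4] = 18.741084.


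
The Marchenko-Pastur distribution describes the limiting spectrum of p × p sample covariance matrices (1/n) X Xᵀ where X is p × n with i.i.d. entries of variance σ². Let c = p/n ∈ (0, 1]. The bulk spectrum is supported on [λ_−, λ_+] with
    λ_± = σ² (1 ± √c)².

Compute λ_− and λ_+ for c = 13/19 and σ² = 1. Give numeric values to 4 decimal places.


c = 13/19 = 0.684211; √c = 0.827170.
λ_− = σ² (1 − √c)² = 1 · (1 − 0.827170)² = 1 · (0.172830)² = 0.029870.
λ_+ = σ² (1 + √c)² = 1 · (1 + 0.827170)² = 1 · (1.827170)² = 3.338551.

Rounded to 4 decimal places: λ_− ≈ 0.0299, λ_+ ≈ 3.3386.


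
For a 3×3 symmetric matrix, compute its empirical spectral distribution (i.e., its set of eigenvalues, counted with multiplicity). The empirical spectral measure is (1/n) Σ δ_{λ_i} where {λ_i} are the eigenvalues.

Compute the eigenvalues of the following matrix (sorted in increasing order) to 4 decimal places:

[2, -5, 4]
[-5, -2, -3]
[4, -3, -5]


Since M is real symmetric, all three eigenvalues are real; they are the roots of det(λI − M) = λ³ − (tr M) λ² + s λ − det M, where s is the sum of the principal 2×2 minors.
tr M = 2 + (-2) + (-5) = -5.
s = (2·(-2) − (-5)²) + (2·(-5) − 4²) + ((-2)·(-5) − (-3)²) = -29 + (-26) + 1 = -54.
det M (expand along row 1) = 2·1 − (-5)·37 + 4·23 = 279.
Characteristic polynomial: λ³ + 5λ² − 54λ − 279 = 0.
Substitute λ = y + (tr M)/3 = y − 1.666667 to remove the quadratic term: y³ + p·y + q = 0 with p = s − (tr M)²/3 = -62.333333 and q = −2(tr M)³/27 + (tr M)·s/3 − det M = -179.740741.
Three real roots ⇒ use the trigonometric (Viète) form: r = 2√(−p/3) = 9.116530, φ = arccos(3q/(p·r)) = arccos(0.948894) = 0.321082 rad.
y_k = r·cos(φ/3 − 2πk/3) for k = 0, 1, 2 gives y = 9.064365, -3.688798, -5.375567.
λ_k = y_k − 1.666667 gives λ = 7.3977, -5.3555, -7.0422 (check: the sum is -5.0000 = tr M).

Eigenvalues sorted in increasing order: [-7.0422, -5.3555, 7.3977].


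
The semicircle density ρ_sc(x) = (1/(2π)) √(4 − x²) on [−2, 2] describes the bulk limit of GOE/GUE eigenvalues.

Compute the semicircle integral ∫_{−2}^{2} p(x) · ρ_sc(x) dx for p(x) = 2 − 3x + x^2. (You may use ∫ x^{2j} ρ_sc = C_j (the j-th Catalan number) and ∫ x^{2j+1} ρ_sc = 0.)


Write p(x) = Σ a_i x^i, split into monomials and integrate each against ρ_sc separately.
Using ∫ x^{2j} ρ_sc = C_j = (1/(j+1)) C(2j, j) (Catalan numbers) and ∫ x^{2j+1} ρ_sc = 0 (odd monomials vanish by symmetry):
  i = 0 (even): a_0 · C_{0} = 2 · 1 = 2
  i = 1 (odd): ∫ x^1 ρ_sc = 0 (vanishes)
  i = 2 (even): a_2 · C_{1} = 1 · 1 = 1

Summing the contributions: ∫_{−2}^{2} p(x) ρ_sc(x) dx = 2 + 1 = 3.


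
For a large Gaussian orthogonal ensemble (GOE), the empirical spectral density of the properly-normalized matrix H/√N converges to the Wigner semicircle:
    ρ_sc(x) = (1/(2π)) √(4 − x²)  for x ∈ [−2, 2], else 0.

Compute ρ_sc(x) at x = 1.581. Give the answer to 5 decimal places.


ρ_sc(x) = (1/(2π)) √(4 − x²). With x = 1.581:
  4 − x² = 4 − (1.581)² = 4 − 2.499561 = 1.500439.
  √(4 − x²) = 1.224924.
  1/(2π) = 0.159155.
  ρ_sc(1.581) = 0.159155 · 1.224924 = 0.194953.

Rounded to 5 decimal places: ρ_sc(1.581) ≈ 0.19495.


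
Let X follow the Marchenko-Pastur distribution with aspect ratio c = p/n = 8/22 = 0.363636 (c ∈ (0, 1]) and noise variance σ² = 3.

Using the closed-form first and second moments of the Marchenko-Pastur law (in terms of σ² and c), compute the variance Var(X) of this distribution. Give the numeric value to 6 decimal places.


Recall the MP moments m_1 = E[X] = σ² and m_2 = E[X²] = σ⁴ (1 + c).
m_1 = E[X] = σ² = 3, so m_1² = 9.
m_2 = E[X²] = σ⁴ (1 + c) = 9 · (1 + 0.363636) = 9 · 1.363636 = 12.272727.
(Note m_2 − m_1² simplifies to c · σ⁴ = 0.363636 · 9.)

Var(X) = m_2 − m_1² = 12.272727 − 9 = 3.272727.


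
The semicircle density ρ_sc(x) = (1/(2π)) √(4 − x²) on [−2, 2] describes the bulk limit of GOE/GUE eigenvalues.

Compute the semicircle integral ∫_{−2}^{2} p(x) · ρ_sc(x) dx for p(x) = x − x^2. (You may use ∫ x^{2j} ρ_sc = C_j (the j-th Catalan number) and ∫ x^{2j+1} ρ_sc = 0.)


Write p(x) = Σ a_i x^i, split into monomials and integrate each against ρ_sc separately.
Using ∫ x^{2j} ρ_sc = C_j = (1/(j+1)) C(2j, j) (Catalan numbers) and ∫ x^{2j+1} ρ_sc = 0 (odd monomials vanish by symmetry):
  i = 1 (odd): ∫ x^1 ρ_sc = 0 (vanishes)
  i = 2 (even): a_2 · C_{1} = -1 · 1 = -1

Summing the contributions: ∫_{−2}^{2} p(x) ρ_sc(x) dx = -1.


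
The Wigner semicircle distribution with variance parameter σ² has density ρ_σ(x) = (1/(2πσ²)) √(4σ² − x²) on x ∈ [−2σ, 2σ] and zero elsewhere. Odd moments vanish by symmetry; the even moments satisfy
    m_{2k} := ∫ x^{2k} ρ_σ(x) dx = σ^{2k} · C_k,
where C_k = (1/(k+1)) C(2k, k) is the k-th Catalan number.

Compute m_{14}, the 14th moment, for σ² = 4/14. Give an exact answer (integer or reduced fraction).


By the scaled semicircle moment identity, m_{2k} = σ^{2k} · C_k with k = 7.
C_7 = (1/(k+1)) · C(2k, k) = (1/8) · C(14, 7) = (1/8) · 3432 = 429.
σ^{2k} = (σ²)^k = (4/14)^7 = 128/823543.

Therefore m_{14} = σ^{14} · C_7 = (128/823543) · 429 = 54912/823543.


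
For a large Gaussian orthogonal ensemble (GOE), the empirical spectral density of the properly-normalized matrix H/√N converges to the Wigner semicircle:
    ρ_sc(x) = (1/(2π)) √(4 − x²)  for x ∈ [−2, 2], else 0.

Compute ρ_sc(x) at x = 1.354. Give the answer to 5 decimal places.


ρ_sc(x) = (1/(2π)) √(4 − x²). With x = 1.354:
  4 − x² = 4 − (1.354)² = 4 − 1.833316 = 2.166684.
  √(4 − x²) = 1.471966.
  1/(2π) = 0.159155.
  ρ_sc(1.354) = 0.159155 · 1.471966 = 0.234271.

Rounded to 5 decimal places: ρ_sc(1.354) ≈ 0.23427.


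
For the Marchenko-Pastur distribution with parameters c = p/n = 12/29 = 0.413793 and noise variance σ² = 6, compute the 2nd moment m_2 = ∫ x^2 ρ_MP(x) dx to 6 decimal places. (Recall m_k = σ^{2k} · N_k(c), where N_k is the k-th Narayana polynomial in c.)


E[X²] = σ⁴ (1 + c) (second MP moment). With σ² = 6 (so σ⁴ = 36) and c = 12/29 = 0.413793: E[X²] = 36 · (1 + 0.413793) = 36 · 1.413793.

So E[X^2] = 50.896552.


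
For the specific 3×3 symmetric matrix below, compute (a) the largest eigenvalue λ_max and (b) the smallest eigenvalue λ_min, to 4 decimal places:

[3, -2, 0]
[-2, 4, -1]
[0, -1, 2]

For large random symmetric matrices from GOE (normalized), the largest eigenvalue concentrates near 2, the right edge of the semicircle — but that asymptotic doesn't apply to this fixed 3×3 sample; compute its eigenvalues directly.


Since M is real symmetric, all three eigenvalues are real; they are the roots of det(λI − M) = λ³ − (tr M) λ² + s λ − det M, where s is the sum of the principal 2×2 minors.
tr M = 3 + 4 + 2 = 9.
s = (3·4 − (-2)²) + (3·2 − 0²) + (4·2 − (-1)²) = 8 + 6 + 7 = 21.
det M (expand along row 1) = 3·7 − (-2)·(-4) + 0·2 = 13.
Characteristic polynomial: λ³ − 9λ² + 21λ − 13 = 0.
Substitute λ = y + (tr M)/3 = y + 3.000000 to remove the quadratic term: y³ + p·y + q = 0 with p = s − (tr M)²/3 = -6.000000 and q = −2(tr M)³/27 + (tr M)·s/3 − det M = -4.000000.
Three real roots ⇒ use the trigonometric (Viète) form: r = 2√(−p/3) = 2.828427, φ = arccos(3q/(p·r)) = arccos(0.707107) = 0.785398 rad.
y_k = r·cos(φ/3 − 2πk/3) for k = 0, 1, 2 gives y = 2.732051, -0.732051, -2.000000.
λ_k = y_k + 3.000000 gives λ = 5.7321, 2.2679, 1.0000 (check: the sum is 9.0000 = tr M).

Hence λ_max = 5.7321 and λ_min = 1.0000.


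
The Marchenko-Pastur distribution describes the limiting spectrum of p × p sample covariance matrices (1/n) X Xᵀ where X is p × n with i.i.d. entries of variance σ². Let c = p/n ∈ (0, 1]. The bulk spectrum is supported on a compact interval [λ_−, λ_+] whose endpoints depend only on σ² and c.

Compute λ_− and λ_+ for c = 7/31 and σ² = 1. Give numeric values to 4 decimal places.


c = 7/31 = 0.225806; √c = 0.475191.
λ_− = σ² (1 − √c)² = 1 · (1 − 0.475191)² = 1 · (0.524809)² = 0.275425.
λ_+ = σ² (1 + √c)² = 1 · (1 + 0.475191)² = 1 · (1.475191)² = 2.176188.

Rounded to 4 decimal places: λ_− ≈ 0.2754, λ_+ ≈ 2.1762.
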